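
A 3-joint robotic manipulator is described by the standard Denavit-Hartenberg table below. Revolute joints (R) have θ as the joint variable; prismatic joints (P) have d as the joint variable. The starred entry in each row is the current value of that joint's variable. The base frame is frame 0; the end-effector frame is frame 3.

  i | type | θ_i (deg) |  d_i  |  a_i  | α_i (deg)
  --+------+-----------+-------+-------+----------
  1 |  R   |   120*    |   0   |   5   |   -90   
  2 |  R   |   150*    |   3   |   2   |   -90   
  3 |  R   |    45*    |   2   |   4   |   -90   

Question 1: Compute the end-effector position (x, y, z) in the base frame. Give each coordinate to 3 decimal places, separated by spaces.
-0.058 -0.243 -0.682

after link 1: o_1 = (-2.5000, 4.3301, 0.0000)
after link 2: o_2 = (-4.2321, 1.3301, -1.0000)
after link 3: o_3 = (-0.0578, -0.2430, -0.6822)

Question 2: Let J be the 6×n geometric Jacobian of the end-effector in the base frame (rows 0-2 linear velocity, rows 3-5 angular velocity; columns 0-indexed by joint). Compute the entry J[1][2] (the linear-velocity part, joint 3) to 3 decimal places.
axis z_2 = (0.2500,-0.4330,0.8660); lever o_n−o_2 = (4.1742,-1.5731,0.3178)
cross product → J_v[:, 2] = (1.2247,3.5355,1.4142)
J_ω[:, 2] = z_2
entry J[1][2] = 3.5355

3.536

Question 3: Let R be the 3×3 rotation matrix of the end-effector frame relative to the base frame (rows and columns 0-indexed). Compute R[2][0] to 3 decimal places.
-0.354

End-effector x-axis (col 0 of R) = (0.9186,-0.1768,-0.3536)
R[2][0] = -0.3536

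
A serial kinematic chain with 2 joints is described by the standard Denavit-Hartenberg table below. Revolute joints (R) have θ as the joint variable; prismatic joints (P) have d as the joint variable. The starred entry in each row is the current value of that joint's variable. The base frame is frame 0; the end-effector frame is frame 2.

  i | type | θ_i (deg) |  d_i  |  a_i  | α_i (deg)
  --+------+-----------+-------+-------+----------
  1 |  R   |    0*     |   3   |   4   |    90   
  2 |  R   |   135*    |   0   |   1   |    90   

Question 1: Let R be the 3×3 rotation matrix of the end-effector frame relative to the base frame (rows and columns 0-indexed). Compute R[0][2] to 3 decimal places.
End-effector z-axis (col 2 of R) = (0.7071,-0.0000,0.7071)
R[0][2] = 0.7071

0.707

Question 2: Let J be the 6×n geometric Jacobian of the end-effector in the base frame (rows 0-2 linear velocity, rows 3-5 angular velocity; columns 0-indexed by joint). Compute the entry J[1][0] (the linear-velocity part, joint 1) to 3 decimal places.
axis z_0 = ẑ; lever o_n−o_0 = (3.2929,0.0000,3.7071)
cross product → J_v[:, 0] = (-0.0000,3.2929,0.0000)
J_ω[:, 0] = z_0
entry J[1][0] = 3.2929

3.293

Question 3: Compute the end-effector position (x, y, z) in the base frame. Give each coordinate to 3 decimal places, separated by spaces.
after link 1: o_1 = (4.0000, 0.0000, 3.0000)
after link 2: o_2 = (3.2929, 0.0000, 3.7071)

3.293 0.000 3.707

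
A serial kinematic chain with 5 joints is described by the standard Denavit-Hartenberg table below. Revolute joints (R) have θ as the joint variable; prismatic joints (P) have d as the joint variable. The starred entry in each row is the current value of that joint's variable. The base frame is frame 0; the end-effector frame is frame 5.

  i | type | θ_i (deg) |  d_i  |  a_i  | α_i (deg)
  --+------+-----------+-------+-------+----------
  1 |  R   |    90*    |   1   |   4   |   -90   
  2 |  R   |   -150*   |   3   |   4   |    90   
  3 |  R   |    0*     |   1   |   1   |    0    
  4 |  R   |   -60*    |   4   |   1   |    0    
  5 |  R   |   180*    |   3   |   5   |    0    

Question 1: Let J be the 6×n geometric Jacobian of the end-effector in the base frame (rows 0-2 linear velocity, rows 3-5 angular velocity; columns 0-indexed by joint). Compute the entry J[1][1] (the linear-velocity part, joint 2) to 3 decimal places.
-5.428

axis z_1 = (-1.0000,0.0000,0.0000); lever o_n−o_1 = (-6.4641,-6.5981,-5.4282)
cross product → J_v[:, 1] = (0.0000,-5.4282,6.5981)
J_ω[:, 1] = z_1
entry J[1][1] = -5.4282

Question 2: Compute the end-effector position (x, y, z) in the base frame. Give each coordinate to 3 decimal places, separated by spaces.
-6.464 -2.598 -4.428

after link 1: o_1 = (0.0000, 4.0000, 1.0000)
after link 2: o_2 = (-3.0000, 0.5359, 3.0000)
after link 3: o_3 = (-3.0000, -0.8301, 2.6340)
after link 4: o_4 = (-2.1340, -3.2631, -0.5801)
after link 5: o_5 = (-6.4641, -2.5981, -4.4282)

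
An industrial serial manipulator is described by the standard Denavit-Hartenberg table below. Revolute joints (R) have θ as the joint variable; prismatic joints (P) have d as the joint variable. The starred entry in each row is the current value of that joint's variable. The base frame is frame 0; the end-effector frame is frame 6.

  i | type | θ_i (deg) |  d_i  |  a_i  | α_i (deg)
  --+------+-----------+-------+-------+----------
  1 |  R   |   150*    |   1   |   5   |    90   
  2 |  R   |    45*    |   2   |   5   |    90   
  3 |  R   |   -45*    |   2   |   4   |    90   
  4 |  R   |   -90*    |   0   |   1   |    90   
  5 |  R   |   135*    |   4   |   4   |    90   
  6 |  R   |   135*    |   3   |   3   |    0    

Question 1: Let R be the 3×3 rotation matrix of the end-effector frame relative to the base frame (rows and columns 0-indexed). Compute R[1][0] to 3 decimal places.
0.511

End-effector x-axis (col 0 of R) = (0.8226,0.5106,0.2500)
R[1][0] = 0.5106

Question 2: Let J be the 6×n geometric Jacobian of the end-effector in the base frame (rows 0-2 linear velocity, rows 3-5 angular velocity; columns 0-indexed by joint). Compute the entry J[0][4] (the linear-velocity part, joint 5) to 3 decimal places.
axis z_4 = (0.7866,0.3624,-0.5000); lever o_n−o_4 = (5.5745,-1.0371,-4.2249)
cross product → J_v[:, 4] = (-2.0495,0.5359,-2.8358)
J_ω[:, 4] = z_4
entry J[0][4] = -2.0495

-2.050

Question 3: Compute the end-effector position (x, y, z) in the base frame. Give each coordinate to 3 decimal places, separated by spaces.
after link 1: o_1 = (-4.3301, 2.5000, 1.0000)
after link 2: o_2 = (-6.3920, 5.9998, 4.5355)
after link 3: o_3 = (-10.7630, 5.2574, 5.1213)
after link 4: o_4 = (-10.1506, 4.9039, 5.8284)
after link 5: o_5 = (-8.5117, 4.9142, 0.4142)
after link 6: o_6 = (-4.5761, 3.8668, 1.6036)

-4.576 3.867 1.604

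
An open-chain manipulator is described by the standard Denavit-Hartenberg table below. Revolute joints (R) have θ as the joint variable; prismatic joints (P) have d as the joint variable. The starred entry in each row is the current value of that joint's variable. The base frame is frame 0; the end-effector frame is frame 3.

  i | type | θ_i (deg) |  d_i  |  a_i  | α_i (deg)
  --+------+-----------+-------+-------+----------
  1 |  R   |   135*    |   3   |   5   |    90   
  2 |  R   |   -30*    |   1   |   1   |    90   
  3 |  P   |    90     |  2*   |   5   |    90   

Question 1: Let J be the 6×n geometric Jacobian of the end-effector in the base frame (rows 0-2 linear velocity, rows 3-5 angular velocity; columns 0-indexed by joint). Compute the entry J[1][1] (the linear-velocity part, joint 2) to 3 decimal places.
1.578

axis z_1 = (0.7071,0.7071,0.0000); lever o_n−o_1 = (4.3374,4.1479,-2.2321)
cross product → J_v[:, 1] = (-1.5783,1.5783,-0.1340)
J_ω[:, 1] = z_1
entry J[1][1] = 1.5783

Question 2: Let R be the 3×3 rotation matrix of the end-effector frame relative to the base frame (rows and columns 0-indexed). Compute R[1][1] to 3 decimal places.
End-effector y-axis (col 1 of R) = (0.3536,-0.3536,-0.8660)
R[1][1] = -0.3536

-0.354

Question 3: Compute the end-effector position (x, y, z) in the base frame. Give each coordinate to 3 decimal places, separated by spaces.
after link 1: o_1 = (-3.5355, 3.5355, 3.0000)
after link 2: o_2 = (-3.4408, 4.8550, 2.5000)
after link 3: o_3 = (0.8018, 7.6834, 0.7679)

0.802 7.683 0.768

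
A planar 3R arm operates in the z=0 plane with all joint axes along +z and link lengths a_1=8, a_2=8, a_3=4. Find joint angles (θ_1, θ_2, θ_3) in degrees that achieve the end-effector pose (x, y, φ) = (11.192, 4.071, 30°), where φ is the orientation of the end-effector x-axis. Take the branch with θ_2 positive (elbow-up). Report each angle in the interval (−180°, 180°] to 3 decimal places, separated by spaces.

wrist centre = target − a_3·(cos φ, sin φ) = (7.7279, 2.0710)
cos θ_2 = (64.0095−8²−8²)/(2·8·8) = -0.4999; θ_2 = 119.9951° (elbow-up)
β = atan2(2.0710,7.7279) = 15.0022°; ψ = atan2(6.9285,4.0006) = 59.9976°
θ_1 = β − ψ = -44.9954°
θ_3 = φ − θ_1 − θ_2 = -44.9997° (wrapped to (-180°,180°])

-44.995 119.995 -45.000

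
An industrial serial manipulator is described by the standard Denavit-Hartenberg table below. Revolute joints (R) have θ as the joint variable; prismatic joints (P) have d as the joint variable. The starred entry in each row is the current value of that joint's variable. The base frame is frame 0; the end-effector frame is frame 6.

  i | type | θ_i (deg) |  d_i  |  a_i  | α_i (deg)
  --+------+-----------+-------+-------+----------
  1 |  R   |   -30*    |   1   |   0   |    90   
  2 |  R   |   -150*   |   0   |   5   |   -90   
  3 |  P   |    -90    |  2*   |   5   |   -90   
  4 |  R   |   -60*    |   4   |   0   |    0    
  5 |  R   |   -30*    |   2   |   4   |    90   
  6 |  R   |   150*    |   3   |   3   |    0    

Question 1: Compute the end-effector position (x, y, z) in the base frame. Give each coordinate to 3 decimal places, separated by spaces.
-8.902 2.830 -8.196

after link 1: o_1 = (0.0000, 0.0000, 1.0000)
after link 2: o_2 = (-3.7500, 2.1651, -1.5000)
after link 3: o_3 = (-5.3840, -2.6651, -3.2321)
after link 4: o_4 = (-8.3840, -0.9330, -5.2321)
after link 5: o_5 = (-8.1519, -1.0670, -9.6962)
after link 6: o_6 = (-8.9019, 2.8301, -8.1962)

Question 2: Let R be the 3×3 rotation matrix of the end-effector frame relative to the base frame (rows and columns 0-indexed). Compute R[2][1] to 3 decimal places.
0.866

End-effector y-axis (col 1 of R) = (0.4330,-0.2500,0.8660)
R[2][1] = 0.8660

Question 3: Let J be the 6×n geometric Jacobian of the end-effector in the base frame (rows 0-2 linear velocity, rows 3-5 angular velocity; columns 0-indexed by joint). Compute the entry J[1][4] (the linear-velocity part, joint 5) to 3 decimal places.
axis z_4 = (-0.7500,0.4330,-0.5000); lever o_n−o_4 = (-0.5179,3.7631,-2.9641)
cross product → J_v[:, 4] = (0.5981,-1.9641,-2.5981)
J_ω[:, 4] = z_4
entry J[1][4] = -1.9641

-1.964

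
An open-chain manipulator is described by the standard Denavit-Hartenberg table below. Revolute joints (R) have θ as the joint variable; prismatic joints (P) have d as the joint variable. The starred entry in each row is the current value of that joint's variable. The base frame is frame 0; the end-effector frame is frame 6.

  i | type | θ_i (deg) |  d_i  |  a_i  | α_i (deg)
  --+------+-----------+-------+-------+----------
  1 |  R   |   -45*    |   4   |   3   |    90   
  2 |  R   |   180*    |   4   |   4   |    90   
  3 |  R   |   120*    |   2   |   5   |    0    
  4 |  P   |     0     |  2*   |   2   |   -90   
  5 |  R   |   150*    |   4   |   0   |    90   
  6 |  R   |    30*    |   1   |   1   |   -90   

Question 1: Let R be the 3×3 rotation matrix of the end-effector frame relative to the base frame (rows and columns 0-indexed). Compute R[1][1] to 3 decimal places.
End-effector y-axis (col 1 of R) = (0.1294,0.4830,0.8660)
R[1][1] = 0.4830

0.483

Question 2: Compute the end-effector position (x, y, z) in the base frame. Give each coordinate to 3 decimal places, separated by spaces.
-0.936 -9.806 6.701

after link 1: o_1 = (2.1213, -2.1213, 4.0000)
after link 2: o_2 = (-3.5355, -2.1213, 4.0000)
after link 3: o_3 = (-4.8296, -6.9509, 6.0000)
after link 4: o_4 = (-5.3473, -8.8828, 8.0000)
after link 5: o_5 = (-1.4836, -9.9181, 8.0000)
after link 6: o_6 = (-0.9359, -9.8060, 6.7010)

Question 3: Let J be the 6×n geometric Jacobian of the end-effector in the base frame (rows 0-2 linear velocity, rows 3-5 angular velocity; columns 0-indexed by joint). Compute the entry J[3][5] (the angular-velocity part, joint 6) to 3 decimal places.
-0.129

axis z_5 = (-0.1294,-0.4830,-0.8660); lever o_n−o_5 = (0.5477,0.1121,-1.2990)
cross product → J_v[:, 5] = (0.7244,-0.6424,0.2500)
J_ω[:, 5] = z_5
entry J[3][5] = -0.1294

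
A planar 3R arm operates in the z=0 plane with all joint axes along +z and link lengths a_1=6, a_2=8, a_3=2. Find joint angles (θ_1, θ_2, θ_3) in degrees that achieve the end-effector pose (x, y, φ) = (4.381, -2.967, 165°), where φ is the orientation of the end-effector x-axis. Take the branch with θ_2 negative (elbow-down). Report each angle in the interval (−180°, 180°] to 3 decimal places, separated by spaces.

wrist centre = target − a_3·(cos φ, sin φ) = (6.3129, -3.4846)
cos θ_2 = (51.9948−6²−8²)/(2·6·8) = -0.5001; θ_2 = -120.0036° (elbow-down)
β = atan2(-3.4846,6.3129) = -28.8983°; ψ = atan2(-6.9280,1.9996) = -73.9006°
θ_1 = β − ψ = 45.0023°
θ_3 = φ − θ_1 − θ_2 = -119.9988° (wrapped to (-180°,180°])

45.002 -120.004 -119.999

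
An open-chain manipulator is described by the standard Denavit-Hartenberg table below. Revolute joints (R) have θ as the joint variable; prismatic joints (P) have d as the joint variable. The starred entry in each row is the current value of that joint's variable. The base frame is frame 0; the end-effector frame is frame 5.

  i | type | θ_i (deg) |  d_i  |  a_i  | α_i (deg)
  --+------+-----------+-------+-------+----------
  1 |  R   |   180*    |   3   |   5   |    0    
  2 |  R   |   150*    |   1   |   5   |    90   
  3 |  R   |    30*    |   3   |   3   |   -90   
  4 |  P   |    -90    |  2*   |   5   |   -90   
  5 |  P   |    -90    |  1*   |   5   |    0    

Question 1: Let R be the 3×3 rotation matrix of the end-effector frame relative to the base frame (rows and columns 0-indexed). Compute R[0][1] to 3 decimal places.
-0.500

End-effector y-axis (col 1 of R) = (-0.5000,-0.8660,-0.0000)
R[0][1] = -0.5000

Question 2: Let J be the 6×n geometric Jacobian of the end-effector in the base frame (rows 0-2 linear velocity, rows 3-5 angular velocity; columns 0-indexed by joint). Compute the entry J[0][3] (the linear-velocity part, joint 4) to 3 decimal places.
-0.433

prismatic axis z_3 = (-0.4330,0.2500,0.8660)
J_v[:, 3] = z_3; J_ω[:, 3] = (0,0,0)
entry J[0][3] = -0.4330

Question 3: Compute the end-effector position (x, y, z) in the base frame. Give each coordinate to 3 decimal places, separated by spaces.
after link 1: o_1 = (-5.0000, 0.0000, 3.0000)
after link 2: o_2 = (-0.6699, -2.5000, 4.0000)
after link 3: o_3 = (0.0801, -6.3971, 5.5000)
after link 4: o_4 = (-3.2859, -10.2272, 7.2321)
after link 5: o_5 = (-4.7010, -9.4103, 12.0622)

-4.701 -9.410 12.062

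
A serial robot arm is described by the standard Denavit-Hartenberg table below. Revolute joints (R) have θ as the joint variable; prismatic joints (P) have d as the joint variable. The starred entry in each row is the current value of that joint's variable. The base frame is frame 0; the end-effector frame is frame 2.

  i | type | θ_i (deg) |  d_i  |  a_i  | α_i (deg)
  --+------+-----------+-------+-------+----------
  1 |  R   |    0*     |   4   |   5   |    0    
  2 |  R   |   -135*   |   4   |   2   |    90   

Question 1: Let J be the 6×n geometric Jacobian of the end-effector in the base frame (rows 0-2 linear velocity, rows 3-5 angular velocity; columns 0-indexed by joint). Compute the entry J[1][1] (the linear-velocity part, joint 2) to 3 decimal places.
-1.414

axis z_1 = (0.0000,0.0000,1.0000); lever o_n−o_1 = (-1.4142,-1.4142,4.0000)
cross product → J_v[:, 1] = (1.4142,-1.4142,0.0000)
J_ω[:, 1] = z_1
entry J[1][1] = -1.4142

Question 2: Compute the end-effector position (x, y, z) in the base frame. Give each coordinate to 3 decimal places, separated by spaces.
3.586 -1.414 8.000

after link 1: o_1 = (5.0000, 0.0000, 4.0000)
after link 2: o_2 = (3.5858, -1.4142, 8.0000)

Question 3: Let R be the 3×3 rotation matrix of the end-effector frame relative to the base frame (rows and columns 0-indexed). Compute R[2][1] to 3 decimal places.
1.000

End-effector y-axis (col 1 of R) = (0.0000,-0.0000,1.0000)
R[2][1] = 1.0000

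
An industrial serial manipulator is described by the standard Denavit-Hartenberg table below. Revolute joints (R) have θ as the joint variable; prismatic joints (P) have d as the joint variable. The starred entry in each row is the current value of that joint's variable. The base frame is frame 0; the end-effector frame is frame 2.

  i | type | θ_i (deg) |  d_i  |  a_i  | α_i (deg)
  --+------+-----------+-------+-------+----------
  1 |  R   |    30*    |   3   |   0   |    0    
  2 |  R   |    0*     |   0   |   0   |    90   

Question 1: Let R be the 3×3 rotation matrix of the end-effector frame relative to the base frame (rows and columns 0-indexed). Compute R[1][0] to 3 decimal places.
0.500

End-effector x-axis (col 0 of R) = (0.8660,0.5000,0.0000)
R[1][0] = 0.5000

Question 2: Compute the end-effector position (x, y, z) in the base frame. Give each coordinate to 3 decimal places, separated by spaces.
after link 1: o_1 = (0.0000, 0.0000, 3.0000)
after link 2: o_2 = (0.0000, 0.0000, 3.0000)

0.000 0.000 3.000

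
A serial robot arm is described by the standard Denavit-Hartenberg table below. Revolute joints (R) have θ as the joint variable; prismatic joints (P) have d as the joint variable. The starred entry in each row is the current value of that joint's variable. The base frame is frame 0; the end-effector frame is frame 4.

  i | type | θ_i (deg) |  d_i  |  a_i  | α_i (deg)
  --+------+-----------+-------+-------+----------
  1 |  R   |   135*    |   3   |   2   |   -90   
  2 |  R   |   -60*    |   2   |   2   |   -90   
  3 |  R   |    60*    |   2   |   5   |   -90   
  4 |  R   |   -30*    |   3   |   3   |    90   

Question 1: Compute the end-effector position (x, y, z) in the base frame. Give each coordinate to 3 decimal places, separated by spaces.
-0.390 8.989 4.022

after link 1: o_1 = (-1.4142, 1.4142, 3.0000)
after link 2: o_2 = (-3.5355, 0.7071, 4.7321)
after link 3: o_3 = (-2.5823, 5.8776, 5.8971)
after link 4: o_4 = (-0.3899, 8.9885, 4.0221)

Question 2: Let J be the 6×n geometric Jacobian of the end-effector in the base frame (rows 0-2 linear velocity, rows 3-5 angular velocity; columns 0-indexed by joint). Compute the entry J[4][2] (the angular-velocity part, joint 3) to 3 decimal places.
0.612

axis z_2 = (-0.6124,0.6124,-0.5000); lever o_n−o_2 = (3.1456,8.2814,-0.7099)
cross product → J_v[:, 2] = (3.7060,-2.0075,-6.9976)
J_ω[:, 2] = z_2
entry J[4][2] = 0.6124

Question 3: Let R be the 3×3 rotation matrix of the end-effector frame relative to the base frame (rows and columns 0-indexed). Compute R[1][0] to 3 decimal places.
End-effector x-axis (col 0 of R) = (0.0711,0.9896,0.1250)
R[1][0] = 0.9896

0.990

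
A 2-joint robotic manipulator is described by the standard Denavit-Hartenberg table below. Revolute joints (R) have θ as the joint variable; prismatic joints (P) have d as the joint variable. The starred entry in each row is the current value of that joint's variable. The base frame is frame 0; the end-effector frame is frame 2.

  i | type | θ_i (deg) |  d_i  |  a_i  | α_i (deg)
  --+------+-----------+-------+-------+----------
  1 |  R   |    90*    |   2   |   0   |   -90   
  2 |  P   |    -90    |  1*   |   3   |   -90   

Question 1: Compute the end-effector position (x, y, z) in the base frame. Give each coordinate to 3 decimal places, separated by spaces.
-1.000 0.000 5.000

after link 1: o_1 = (0.0000, 0.0000, 2.0000)
after link 2: o_2 = (-1.0000, 0.0000, 5.0000)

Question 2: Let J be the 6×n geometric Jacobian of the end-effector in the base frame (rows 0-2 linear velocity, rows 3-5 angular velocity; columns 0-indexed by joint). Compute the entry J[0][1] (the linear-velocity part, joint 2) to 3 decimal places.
prismatic axis z_1 = (-1.0000,0.0000,0.0000)
J_v[:, 1] = z_1; J_ω[:, 1] = (0,0,0)
entry J[0][1] = -1.0000

-1.000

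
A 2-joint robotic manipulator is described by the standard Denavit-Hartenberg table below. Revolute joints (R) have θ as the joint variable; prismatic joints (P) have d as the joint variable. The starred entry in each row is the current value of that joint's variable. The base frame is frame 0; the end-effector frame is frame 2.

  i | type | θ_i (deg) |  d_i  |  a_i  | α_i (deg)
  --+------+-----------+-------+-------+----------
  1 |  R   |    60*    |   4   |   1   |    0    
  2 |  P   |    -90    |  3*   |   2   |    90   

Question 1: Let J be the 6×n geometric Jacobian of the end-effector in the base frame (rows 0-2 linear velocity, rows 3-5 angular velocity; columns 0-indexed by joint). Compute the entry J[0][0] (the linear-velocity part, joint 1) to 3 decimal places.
axis z_0 = ẑ; lever o_n−o_0 = (2.2321,-0.1340,7.0000)
cross product → J_v[:, 0] = (0.1340,2.2321,-0.0000)
J_ω[:, 0] = z_0
entry J[0][0] = 0.1340

0.134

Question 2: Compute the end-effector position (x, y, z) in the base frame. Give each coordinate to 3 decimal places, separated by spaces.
after link 1: o_1 = (0.5000, 0.8660, 4.0000)
after link 2: o_2 = (2.2321, -0.1340, 7.0000)

2.232 -0.134 7.000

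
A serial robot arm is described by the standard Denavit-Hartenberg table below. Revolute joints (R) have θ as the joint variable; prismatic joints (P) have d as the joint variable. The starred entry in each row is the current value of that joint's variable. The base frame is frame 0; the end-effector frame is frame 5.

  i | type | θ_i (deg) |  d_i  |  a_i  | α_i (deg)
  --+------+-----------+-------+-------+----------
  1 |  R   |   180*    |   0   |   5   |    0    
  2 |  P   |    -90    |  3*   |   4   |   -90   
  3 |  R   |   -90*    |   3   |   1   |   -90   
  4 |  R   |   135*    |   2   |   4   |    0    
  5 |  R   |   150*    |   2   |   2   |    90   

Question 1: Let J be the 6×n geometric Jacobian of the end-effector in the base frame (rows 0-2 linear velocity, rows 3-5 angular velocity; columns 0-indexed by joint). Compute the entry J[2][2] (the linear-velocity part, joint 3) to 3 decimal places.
-4.000

axis z_2 = (-1.0000,0.0000,0.0000); lever o_n−o_2 = (-2.1034,4.0000,-1.3108)
cross product → J_v[:, 2] = (-0.0000,-1.3108,-4.0000)
J_ω[:, 2] = z_2
entry J[2][2] = -4.0000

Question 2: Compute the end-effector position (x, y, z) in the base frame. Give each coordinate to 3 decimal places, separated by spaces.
-7.103 8.000 1.689

after link 1: o_1 = (-5.0000, 0.0000, 0.0000)
after link 2: o_2 = (-5.0000, 4.0000, 3.0000)
after link 3: o_3 = (-8.0000, 4.0000, 4.0000)
after link 4: o_4 = (-5.1716, 6.0000, 1.1716)
after link 5: o_5 = (-7.1034, 8.0000, 1.6892)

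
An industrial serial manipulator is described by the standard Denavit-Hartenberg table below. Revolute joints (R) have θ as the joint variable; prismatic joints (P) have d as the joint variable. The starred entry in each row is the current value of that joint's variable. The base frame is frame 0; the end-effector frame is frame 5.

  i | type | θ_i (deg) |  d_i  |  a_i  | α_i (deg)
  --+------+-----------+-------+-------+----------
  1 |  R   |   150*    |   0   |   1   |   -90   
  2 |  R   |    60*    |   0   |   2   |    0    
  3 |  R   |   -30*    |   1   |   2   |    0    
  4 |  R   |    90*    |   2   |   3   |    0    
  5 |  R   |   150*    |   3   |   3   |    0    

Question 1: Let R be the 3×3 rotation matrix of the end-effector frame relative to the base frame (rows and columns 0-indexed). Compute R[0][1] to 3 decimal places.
-0.866

End-effector y-axis (col 1 of R) = (-0.8660,0.5000,0.0000)
R[0][1] = -0.8660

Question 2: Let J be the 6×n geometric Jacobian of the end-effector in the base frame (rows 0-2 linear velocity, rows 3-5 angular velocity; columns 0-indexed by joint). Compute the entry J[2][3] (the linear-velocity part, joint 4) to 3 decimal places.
1.500

axis z_3 = (-0.5000,-0.8660,0.0000); lever o_n−o_3 = (-1.2010,-5.0801,0.4019)
cross product → J_v[:, 3] = (-0.3481,0.2010,1.5000)
J_ω[:, 3] = z_3
entry J[2][3] = 1.5000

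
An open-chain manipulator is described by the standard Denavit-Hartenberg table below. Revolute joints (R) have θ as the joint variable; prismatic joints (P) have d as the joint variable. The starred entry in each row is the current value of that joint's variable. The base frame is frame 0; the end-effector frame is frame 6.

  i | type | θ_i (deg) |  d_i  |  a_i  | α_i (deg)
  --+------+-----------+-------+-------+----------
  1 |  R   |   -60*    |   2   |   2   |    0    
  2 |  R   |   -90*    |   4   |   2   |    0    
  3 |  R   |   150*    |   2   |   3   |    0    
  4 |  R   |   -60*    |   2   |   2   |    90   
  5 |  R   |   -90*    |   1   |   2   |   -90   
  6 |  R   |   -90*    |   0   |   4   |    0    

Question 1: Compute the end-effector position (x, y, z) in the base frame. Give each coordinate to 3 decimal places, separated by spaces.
-1.062 -6.964 8.000

after link 1: o_1 = (1.0000, -1.7321, 2.0000)
after link 2: o_2 = (-0.7321, -2.7321, 6.0000)
after link 3: o_3 = (2.2679, -2.7321, 8.0000)
after link 4: o_4 = (3.2679, -4.4641, 10.0000)
after link 5: o_5 = (2.4019, -4.9641, 8.0000)
after link 6: o_6 = (-1.0622, -6.9641, 8.0000)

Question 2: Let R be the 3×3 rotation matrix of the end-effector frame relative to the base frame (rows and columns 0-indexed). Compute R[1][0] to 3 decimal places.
End-effector x-axis (col 0 of R) = (-0.8660,-0.5000,0.0000)
R[1][0] = -0.5000

-0.500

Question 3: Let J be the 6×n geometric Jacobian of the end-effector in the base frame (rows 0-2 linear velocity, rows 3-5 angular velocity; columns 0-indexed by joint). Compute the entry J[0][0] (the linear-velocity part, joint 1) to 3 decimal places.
axis z_0 = ẑ; lever o_n−o_0 = (-1.0622,-6.9641,8.0000)
cross product → J_v[:, 0] = (6.9641,-1.0622,0.0000)
J_ω[:, 0] = z_0
entry J[0][0] = 6.9641

6.964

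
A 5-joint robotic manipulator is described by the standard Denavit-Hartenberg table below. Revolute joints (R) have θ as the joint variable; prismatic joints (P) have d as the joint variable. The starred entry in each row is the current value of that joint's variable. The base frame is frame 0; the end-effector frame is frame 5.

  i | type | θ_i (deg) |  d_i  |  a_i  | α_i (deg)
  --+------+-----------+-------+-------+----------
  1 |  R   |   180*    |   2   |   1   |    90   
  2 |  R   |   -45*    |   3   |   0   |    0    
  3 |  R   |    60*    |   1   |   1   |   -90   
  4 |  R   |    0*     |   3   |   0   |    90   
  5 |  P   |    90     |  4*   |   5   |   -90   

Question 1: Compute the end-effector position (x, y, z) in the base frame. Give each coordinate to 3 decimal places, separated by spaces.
0.105 8.000 9.986

after link 1: o_1 = (-1.0000, 0.0000, 2.0000)
after link 2: o_2 = (-1.0000, 3.0000, 2.0000)
after link 3: o_3 = (-1.9659, 4.0000, 2.2588)
after link 4: o_4 = (-1.1895, 4.0000, 5.1566)
after link 5: o_5 = (0.1046, 8.0000, 9.9862)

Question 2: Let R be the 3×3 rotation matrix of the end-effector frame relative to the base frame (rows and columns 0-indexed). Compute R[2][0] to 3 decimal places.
End-effector x-axis (col 0 of R) = (0.2588,-0.0000,0.9659)
R[2][0] = 0.9659

0.966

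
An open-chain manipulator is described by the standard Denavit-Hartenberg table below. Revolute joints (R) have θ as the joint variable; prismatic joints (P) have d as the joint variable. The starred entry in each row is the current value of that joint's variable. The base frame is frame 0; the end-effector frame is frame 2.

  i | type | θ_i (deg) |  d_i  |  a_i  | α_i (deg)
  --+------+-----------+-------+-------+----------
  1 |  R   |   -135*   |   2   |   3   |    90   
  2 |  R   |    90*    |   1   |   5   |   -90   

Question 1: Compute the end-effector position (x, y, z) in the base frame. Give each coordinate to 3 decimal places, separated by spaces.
after link 1: o_1 = (-2.1213, -2.1213, 2.0000)
after link 2: o_2 = (-2.8284, -1.4142, 7.0000)

-2.828 -1.414 7.000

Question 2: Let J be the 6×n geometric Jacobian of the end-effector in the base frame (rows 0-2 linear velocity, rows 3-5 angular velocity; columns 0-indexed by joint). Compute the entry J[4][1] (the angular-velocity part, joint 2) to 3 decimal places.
0.707

axis z_1 = (-0.7071,0.7071,0.0000); lever o_n−o_1 = (-0.7071,0.7071,5.0000)
cross product → J_v[:, 1] = (3.5355,3.5355,0.0000)
J_ω[:, 1] = z_1
entry J[4][1] = 0.7071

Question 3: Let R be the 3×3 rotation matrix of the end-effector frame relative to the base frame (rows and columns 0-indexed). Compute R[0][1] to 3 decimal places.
0.707

End-effector y-axis (col 1 of R) = (0.7071,-0.7071,-0.0000)
R[0][1] = 0.7071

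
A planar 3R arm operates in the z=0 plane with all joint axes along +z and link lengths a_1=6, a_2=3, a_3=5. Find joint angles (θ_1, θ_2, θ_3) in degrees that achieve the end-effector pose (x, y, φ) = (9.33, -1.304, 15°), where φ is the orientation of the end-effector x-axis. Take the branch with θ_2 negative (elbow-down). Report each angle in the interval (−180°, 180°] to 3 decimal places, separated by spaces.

wrist centre = target − a_3·(cos φ, sin φ) = (4.5004, -2.5981)
cos θ_2 = (27.0034−6²−3²)/(2·6·3) = -0.4999; θ_2 = -119.9937° (elbow-down)
β = atan2(-2.5981,4.5004) = -29.9981°; ψ = atan2(-2.5982,4.5003) = -30.0000°
θ_1 = β − ψ = 0.0019°
θ_3 = φ − θ_1 − θ_2 = 134.9918° (wrapped to (-180°,180°])

0.002 -119.994 134.992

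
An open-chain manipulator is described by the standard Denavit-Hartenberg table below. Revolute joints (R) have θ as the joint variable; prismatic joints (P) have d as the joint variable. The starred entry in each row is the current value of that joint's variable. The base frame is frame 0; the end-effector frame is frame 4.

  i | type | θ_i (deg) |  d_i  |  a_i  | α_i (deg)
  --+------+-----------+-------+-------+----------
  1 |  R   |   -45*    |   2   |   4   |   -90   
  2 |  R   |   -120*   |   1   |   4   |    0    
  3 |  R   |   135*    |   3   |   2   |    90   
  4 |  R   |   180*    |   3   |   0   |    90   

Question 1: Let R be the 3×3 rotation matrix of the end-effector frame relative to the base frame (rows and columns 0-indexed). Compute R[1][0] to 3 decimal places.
End-effector x-axis (col 0 of R) = (-0.6830,0.6830,0.2588)
R[1][0] = 0.6830

0.683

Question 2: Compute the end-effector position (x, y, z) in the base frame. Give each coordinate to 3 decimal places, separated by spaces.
6.158 -0.501 7.844

after link 1: o_1 = (2.8284, -2.8284, 2.0000)
after link 2: o_2 = (2.1213, -0.7071, 5.4641)
after link 3: o_3 = (5.6087, 0.0482, 4.9465)
after link 4: o_4 = (6.1577, -0.5008, 7.8442)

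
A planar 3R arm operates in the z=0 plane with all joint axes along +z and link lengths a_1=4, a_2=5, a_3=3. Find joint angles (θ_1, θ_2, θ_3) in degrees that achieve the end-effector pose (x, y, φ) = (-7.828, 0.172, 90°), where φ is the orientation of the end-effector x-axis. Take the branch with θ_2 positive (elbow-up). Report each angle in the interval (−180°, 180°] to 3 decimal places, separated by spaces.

wrist centre = target − a_3·(cos φ, sin φ) = (-7.8280, -2.8280)
cos θ_2 = (69.2752−4²−5²)/(2·4·5) = 0.7069; θ_2 = 45.0184° (elbow-up)
β = atan2(-2.8280,-7.8280) = -160.1369°; ψ = atan2(3.5367,7.5344) = 25.1455°
θ_1 = β − ψ = -185.2824°
θ_3 = φ − θ_1 − θ_2 = -129.7360° (wrapped to (-180°,180°])

174.718 45.018 -129.736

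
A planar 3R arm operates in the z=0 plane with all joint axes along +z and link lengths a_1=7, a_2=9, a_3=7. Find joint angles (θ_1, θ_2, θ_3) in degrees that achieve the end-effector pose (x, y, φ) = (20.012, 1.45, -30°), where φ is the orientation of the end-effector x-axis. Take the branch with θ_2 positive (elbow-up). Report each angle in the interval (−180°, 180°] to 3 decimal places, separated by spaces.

wrist centre = target − a_3·(cos φ, sin φ) = (13.9498, 4.9500)
cos θ_2 = (219.1000−7²−9²)/(2·7·9) = 0.7071; θ_2 = 44.9971° (elbow-up)
β = atan2(4.9500,13.9498) = 19.5369°; ψ = atan2(6.3636,13.3643) = 25.4623°
θ_1 = β − ψ = -5.9254°
θ_3 = φ − θ_1 − θ_2 = -69.0717° (wrapped to (-180°,180°])

-5.925 44.997 -69.072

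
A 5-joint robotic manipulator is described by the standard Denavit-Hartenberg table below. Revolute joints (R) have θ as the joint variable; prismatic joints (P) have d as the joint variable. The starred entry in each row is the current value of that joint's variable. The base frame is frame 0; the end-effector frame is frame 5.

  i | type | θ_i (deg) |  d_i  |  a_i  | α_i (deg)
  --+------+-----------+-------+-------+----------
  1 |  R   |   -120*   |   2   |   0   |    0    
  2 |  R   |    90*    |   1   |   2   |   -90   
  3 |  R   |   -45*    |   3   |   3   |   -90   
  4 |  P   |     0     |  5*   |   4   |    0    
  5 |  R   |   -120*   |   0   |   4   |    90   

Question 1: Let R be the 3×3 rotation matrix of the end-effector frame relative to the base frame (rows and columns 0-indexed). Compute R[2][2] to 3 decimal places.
End-effector z-axis (col 2 of R) = (-0.7803,-0.1268,-0.6124)
R[2][2] = -0.6124

-0.612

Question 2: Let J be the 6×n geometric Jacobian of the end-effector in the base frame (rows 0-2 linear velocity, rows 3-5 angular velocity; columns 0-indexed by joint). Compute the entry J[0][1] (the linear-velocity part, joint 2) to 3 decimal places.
-1.063

axis z_1 = (0.0000,0.0000,1.0000); lever o_n−o_1 = (11.0878,1.0625,1.0000)
cross product → J_v[:, 1] = (-1.0625,11.0878,0.0000)
J_ω[:, 1] = z_1
entry J[0][1] = -1.0625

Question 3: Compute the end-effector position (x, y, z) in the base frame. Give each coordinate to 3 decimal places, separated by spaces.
after link 1: o_1 = (0.0000, 0.0000, 2.0000)
after link 2: o_2 = (1.7321, -1.0000, 3.0000)
after link 3: o_3 = (5.0692, 0.5374, 5.1213)
after link 4: o_4 = (10.5805, -2.6446, 4.4142)
after link 5: o_5 = (11.0878, 1.0625, 3.0000)

11.088 1.063 3.000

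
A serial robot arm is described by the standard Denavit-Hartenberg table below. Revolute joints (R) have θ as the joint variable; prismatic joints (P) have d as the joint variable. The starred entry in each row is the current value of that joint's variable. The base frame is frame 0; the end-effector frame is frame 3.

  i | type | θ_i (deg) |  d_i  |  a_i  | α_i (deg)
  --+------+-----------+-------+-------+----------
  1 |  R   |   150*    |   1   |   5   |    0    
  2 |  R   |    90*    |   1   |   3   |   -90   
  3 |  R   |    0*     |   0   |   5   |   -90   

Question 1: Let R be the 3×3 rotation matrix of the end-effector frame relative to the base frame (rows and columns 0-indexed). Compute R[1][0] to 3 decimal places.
End-effector x-axis (col 0 of R) = (-0.5000,-0.8660,0.0000)
R[1][0] = -0.8660

-0.866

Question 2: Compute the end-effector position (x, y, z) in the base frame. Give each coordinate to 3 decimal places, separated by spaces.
after link 1: o_1 = (-4.3301, 2.5000, 1.0000)
after link 2: o_2 = (-5.8301, -0.0981, 2.0000)
after link 3: o_3 = (-8.3301, -4.4282, 2.0000)

-8.330 -4.428 2.000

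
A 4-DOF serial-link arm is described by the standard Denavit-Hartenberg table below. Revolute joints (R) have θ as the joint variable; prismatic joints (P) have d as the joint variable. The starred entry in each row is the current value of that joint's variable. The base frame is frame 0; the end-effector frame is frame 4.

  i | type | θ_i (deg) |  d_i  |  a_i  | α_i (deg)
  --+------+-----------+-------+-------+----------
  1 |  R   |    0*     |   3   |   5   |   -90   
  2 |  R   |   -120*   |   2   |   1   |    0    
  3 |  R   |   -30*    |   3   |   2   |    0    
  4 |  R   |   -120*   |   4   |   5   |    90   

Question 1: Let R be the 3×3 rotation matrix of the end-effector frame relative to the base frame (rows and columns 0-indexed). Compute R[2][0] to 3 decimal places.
-1.000

End-effector x-axis (col 0 of R) = (-0.0000,0.0000,-1.0000)
R[2][0] = -1.0000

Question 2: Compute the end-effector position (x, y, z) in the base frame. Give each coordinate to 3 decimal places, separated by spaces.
2.768 9.000 -0.134

after link 1: o_1 = (5.0000, 0.0000, 3.0000)
after link 2: o_2 = (4.5000, 2.0000, 3.8660)
after link 3: o_3 = (2.7679, 5.0000, 4.8660)
after link 4: o_4 = (2.7679, 9.0000, -0.1340)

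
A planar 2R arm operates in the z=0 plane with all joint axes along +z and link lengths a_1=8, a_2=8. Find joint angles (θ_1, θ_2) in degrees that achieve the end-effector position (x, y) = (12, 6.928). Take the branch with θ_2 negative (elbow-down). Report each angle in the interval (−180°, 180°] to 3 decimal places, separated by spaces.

cos θ_2 = (191.9972−8²−8²)/(2·8·8) = 0.5000; θ_2 = -60.0015° (elbow-down)
β = atan2(6.9280,12.0000) = 29.9993°; ψ = atan2(-6.9283,11.9998) = -30.0007°
θ_1 = β − ψ = 60.0000°

60.000 -60.001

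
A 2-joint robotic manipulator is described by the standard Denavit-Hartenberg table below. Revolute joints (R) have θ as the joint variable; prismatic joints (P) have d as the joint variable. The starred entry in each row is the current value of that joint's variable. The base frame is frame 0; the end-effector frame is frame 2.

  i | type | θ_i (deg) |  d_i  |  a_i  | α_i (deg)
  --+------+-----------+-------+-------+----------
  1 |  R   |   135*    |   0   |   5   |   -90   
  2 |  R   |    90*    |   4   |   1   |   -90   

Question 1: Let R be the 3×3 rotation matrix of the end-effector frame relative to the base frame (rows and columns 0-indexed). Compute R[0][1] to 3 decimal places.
End-effector y-axis (col 1 of R) = (0.7071,0.7071,-0.0000)
R[0][1] = 0.7071

0.707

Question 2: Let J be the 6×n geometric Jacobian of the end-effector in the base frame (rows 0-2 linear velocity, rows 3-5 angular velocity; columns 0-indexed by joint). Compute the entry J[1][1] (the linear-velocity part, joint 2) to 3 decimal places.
axis z_1 = (-0.7071,-0.7071,0.0000); lever o_n−o_1 = (-2.8284,-2.8284,-1.0000)
cross product → J_v[:, 1] = (0.7071,-0.7071,0.0000)
J_ω[:, 1] = z_1
entry J[1][1] = -0.7071

-0.707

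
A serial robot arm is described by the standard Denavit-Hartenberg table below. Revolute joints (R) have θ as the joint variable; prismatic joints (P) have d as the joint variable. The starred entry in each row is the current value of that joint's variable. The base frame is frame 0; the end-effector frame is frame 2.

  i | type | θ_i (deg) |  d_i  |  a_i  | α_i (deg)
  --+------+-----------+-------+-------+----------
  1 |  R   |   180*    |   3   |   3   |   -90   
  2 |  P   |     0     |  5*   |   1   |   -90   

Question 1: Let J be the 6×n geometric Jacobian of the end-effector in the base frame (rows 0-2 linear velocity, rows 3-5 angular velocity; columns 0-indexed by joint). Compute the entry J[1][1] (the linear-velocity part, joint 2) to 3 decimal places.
-1.000

prismatic axis z_1 = (-0.0000,-1.0000,0.0000)
J_v[:, 1] = z_1; J_ω[:, 1] = (0,0,0)
entry J[1][1] = -1.0000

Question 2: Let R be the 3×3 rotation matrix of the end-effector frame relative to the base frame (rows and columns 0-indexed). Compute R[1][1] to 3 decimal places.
End-effector y-axis (col 1 of R) = (0.0000,1.0000,-0.0000)
R[1][1] = 1.0000

1.000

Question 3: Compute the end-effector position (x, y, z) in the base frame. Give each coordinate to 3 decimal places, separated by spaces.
-4.000 -5.000 3.000

after link 1: o_1 = (-3.0000, 0.0000, 3.0000)
after link 2: o_2 = (-4.0000, -5.0000, 3.0000)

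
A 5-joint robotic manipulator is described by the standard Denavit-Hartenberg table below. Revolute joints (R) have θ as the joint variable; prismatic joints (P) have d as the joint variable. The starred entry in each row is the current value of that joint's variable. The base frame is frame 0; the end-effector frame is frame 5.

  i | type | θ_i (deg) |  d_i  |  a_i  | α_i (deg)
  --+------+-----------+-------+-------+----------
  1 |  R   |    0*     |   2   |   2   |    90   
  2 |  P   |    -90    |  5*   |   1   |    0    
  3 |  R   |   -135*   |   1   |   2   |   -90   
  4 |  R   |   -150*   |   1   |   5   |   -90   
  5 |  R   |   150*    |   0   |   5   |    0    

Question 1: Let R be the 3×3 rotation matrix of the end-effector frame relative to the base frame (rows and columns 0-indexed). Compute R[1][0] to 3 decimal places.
End-effector x-axis (col 0 of R) = (-0.1768,0.4330,0.8839)
R[1][0] = 0.4330

0.433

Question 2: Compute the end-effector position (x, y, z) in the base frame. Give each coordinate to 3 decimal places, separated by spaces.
after link 1: o_1 = (2.0000, 0.0000, 2.0000)
after link 2: o_2 = (2.0000, -5.0000, 1.0000)
after link 3: o_3 = (0.5858, -6.0000, 2.4142)
after link 4: o_4 = (2.9405, -8.5000, -1.3548)
after link 5: o_5 = (2.0567, -6.3349, 3.0647)

2.057 -6.335 3.065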